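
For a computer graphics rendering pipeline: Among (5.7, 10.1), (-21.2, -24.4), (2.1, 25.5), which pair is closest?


d(P0,P1) = 43.7477, d(P0,P2) = 15.8152, d(P1,P2) = 55.0718
Closest: P0 and P2

Closest pair: (5.7, 10.1) and (2.1, 25.5), distance = 15.8152


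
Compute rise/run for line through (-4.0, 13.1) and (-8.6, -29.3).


slope = (y2-y1)/(x2-x1) = ((-29.3)-13.1)/((-8.6)-(-4)) = (-42.4)/(-4.6) = 9.2174

9.2174


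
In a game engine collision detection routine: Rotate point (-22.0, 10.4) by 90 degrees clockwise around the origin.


90° CW: (x,y) -> (y, -x)
(-22,10.4) -> (10.4, 22)

(10.4, 22)


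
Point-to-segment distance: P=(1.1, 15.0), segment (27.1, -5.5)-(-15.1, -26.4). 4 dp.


Project P onto AB: t = 0.3016 (clamped to [0,1])
Closest point on segment: (14.3743, -11.8026)
Distance: 29.9096

29.9096


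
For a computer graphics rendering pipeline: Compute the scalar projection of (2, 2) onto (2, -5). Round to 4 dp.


u.v = -6, |v| = sqrt(29) = 5.3852
Scalar projection = u.v / |v| = -6 / sqrt(29) = -1.1142

-1.1142


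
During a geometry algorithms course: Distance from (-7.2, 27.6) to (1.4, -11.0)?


dx=8.6, dy=-38.6
d^2 = 8.6^2 + (-38.6)^2 = 1563.92
d = sqrt(1563.92) = 39.5464

39.5464


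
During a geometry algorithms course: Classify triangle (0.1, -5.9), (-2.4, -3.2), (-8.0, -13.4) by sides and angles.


Side lengths squared: AB^2=13.54, BC^2=135.4, CA^2=121.86
Sorted: [13.54, 121.86, 135.4]
By sides: Scalene, By angles: Right

Scalene, Right


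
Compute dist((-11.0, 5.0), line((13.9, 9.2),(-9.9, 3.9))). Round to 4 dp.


|cross product| = 32.01
|line direction| = sqrt(594.53) = 24.383
Distance = 32.01/sqrt(594.53) = 1.3128

1.3128


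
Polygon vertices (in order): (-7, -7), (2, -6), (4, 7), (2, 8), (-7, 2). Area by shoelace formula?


Shoelace sum: ((-7)*(-6) - 2*(-7)) + (2*7 - 4*(-6)) + (4*8 - 2*7) + (2*2 - (-7)*8) + ((-7)*(-7) - (-7)*2)
= 235
Area = |235|/2 = 117.5

117.5


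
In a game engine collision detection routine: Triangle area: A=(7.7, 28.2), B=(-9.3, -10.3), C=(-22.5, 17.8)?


Area = |x_A(y_B-y_C) + x_B(y_C-y_A) + x_C(y_A-y_B)|/2
= |(-216.37) + 96.72 + (-866.25)|/2
= 985.9/2 = 492.95

492.95


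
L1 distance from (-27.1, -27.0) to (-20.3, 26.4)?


|(-27.1)-(-20.3)| + |(-27)-26.4| = 6.8 + 53.4 = 60.2

60.2


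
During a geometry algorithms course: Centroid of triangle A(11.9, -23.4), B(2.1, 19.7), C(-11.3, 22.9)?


Centroid = ((x_A+x_B+x_C)/3, (y_A+y_B+y_C)/3)
= ((11.9+2.1+(-11.3))/3, ((-23.4)+19.7+22.9)/3)
= (0.9, 6.4)

(0.9, 6.4)


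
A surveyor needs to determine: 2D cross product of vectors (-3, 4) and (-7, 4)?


u x v = u_x*v_y - u_y*v_x = (-3)*4 - 4*(-7)
= (-12) - (-28) = 16

16


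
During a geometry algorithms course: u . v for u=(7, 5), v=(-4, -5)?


u . v = u_x*v_x + u_y*v_y = 7*(-4) + 5*(-5)
= (-28) + (-25) = -53

-53


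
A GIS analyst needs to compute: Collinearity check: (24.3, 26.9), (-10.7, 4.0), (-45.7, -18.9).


Cross product: ((-10.7)-24.3)*((-18.9)-26.9) - (4-26.9)*((-45.7)-24.3)
= 0

Yes, collinear


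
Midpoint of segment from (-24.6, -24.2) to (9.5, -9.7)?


M = (((-24.6)+9.5)/2, ((-24.2)+(-9.7))/2)
= (-7.55, -16.95)

(-7.55, -16.95)


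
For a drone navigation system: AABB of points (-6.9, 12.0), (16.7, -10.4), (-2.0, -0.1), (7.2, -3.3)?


x range: [-6.9, 16.7]
y range: [-10.4, 12]
Bounding box: (-6.9,-10.4) to (16.7,12)

(-6.9,-10.4) to (16.7,12)


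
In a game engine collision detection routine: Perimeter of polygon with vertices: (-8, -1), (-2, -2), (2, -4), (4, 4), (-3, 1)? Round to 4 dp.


Sides: (-8, -1)->(-2, -2): sqrt(37) = 6.082763, (-2, -2)->(2, -4): sqrt(20) = 4.472136, (2, -4)->(4, 4): sqrt(68) = 8.246211, (4, 4)->(-3, 1): sqrt(58) = 7.615773, (-3, 1)->(-8, -1): sqrt(29) = 5.385165
Sum = 31.802048
Perimeter = 31.802

31.802


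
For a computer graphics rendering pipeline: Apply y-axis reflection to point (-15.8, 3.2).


Reflection over y-axis: (x,y) -> (-x,y)
(-15.8, 3.2) -> (15.8, 3.2)

(15.8, 3.2)


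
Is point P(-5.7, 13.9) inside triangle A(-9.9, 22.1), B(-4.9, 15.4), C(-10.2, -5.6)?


Cross products: AB x AP = -12.86, BC x BP = -8.85, CA x CP = -118.8
All same sign? yes

Yes, inside


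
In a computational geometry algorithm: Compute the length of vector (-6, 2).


|u| = sqrt((-6)^2 + 2^2) = sqrt(40) = 6.3246

6.3246


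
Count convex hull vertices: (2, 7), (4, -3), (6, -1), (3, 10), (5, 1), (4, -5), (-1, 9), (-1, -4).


Convex hull vertices (CCW): (-1, -4), (4, -5), (6, -1), (3, 10), (-1, 9)
Count = 5

5


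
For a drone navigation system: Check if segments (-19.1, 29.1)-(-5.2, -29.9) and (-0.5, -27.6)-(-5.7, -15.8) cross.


Cross products: d1=-75.36, d2=67.42, d3=309.27, d4=166.49
d1*d2 < 0 and d3*d4 < 0? no

No, they don't intersect


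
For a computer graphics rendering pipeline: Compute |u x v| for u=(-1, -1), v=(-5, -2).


|u x v| = |(-1)*(-2) - (-1)*(-5)|
= |2 - 5| = 3

3


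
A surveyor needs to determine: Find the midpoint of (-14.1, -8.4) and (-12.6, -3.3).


M = (((-14.1)+(-12.6))/2, ((-8.4)+(-3.3))/2)
= (-13.35, -5.85)

(-13.35, -5.85)


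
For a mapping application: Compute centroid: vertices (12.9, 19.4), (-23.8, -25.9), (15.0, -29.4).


Centroid = ((x_A+x_B+x_C)/3, (y_A+y_B+y_C)/3)
= ((12.9+(-23.8)+15)/3, (19.4+(-25.9)+(-29.4))/3)
= (1.3667, -11.9667)

(1.3667, -11.9667)


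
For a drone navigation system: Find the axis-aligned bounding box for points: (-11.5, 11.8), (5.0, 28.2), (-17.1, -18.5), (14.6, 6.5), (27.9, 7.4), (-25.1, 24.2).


x range: [-25.1, 27.9]
y range: [-18.5, 28.2]
Bounding box: (-25.1,-18.5) to (27.9,28.2)

(-25.1,-18.5) to (27.9,28.2)


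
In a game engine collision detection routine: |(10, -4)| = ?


|u| = sqrt(10^2 + (-4)^2) = sqrt(116) = 10.7703

10.7703


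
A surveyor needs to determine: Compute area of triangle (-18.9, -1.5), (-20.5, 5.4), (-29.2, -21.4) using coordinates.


Area = |x_A(y_B-y_C) + x_B(y_C-y_A) + x_C(y_A-y_B)|/2
= |(-506.52) + 407.95 + 201.48|/2
= 102.91/2 = 51.455

51.455


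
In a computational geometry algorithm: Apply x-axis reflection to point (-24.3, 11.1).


Reflection over x-axis: (x,y) -> (x,-y)
(-24.3, 11.1) -> (-24.3, -11.1)

(-24.3, -11.1)


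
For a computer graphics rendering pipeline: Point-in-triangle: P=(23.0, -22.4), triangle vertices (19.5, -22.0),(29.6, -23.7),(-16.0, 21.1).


Cross products: AB x AP = 1.91, BC x BP = 236.4, CA x CP = 136.65
All same sign? yes

Yes, inside


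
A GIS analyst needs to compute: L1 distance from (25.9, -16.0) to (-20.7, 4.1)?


|25.9-(-20.7)| + |(-16)-4.1| = 46.6 + 20.1 = 66.7

66.7


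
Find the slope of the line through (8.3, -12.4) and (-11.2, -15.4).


slope = (y2-y1)/(x2-x1) = ((-15.4)-(-12.4))/((-11.2)-8.3) = (-3)/(-19.5) = 0.1538

0.1538


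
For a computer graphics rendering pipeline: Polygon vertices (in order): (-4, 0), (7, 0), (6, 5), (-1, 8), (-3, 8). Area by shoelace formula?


Shoelace sum: ((-4)*0 - 7*0) + (7*5 - 6*0) + (6*8 - (-1)*5) + ((-1)*8 - (-3)*8) + ((-3)*0 - (-4)*8)
= 136
Area = |136|/2 = 68

68


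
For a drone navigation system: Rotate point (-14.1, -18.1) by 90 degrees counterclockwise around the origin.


90° CCW: (x,y) -> (-y, x)
(-14.1,-18.1) -> (18.1, -14.1)

(18.1, -14.1)


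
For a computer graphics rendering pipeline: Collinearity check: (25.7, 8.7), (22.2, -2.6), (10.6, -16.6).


Cross product: (22.2-25.7)*((-16.6)-8.7) - ((-2.6)-8.7)*(10.6-25.7)
= -82.08

No, not collinear


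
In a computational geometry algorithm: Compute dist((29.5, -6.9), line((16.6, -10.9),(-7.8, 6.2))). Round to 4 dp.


|cross product| = 318.19
|line direction| = sqrt(887.77) = 29.7955
Distance = 318.19/sqrt(887.77) = 10.6791

10.6791


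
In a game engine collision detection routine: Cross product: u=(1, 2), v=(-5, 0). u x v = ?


u x v = u_x*v_y - u_y*v_x = 1*0 - 2*(-5)
= 0 - (-10) = 10

10


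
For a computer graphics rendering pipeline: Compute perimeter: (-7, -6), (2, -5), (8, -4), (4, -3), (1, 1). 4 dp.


Sides: (-7, -6)->(2, -5): sqrt(82) = 9.055385, (2, -5)->(8, -4): sqrt(37) = 6.082763, (8, -4)->(4, -3): sqrt(17) = 4.123106, (4, -3)->(1, 1): sqrt(25) = 5, (1, 1)->(-7, -6): sqrt(113) = 10.630146
Sum = 34.8914
Perimeter = 34.8914

34.8914


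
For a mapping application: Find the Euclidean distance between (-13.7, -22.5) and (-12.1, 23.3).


dx=1.6, dy=45.8
d^2 = 1.6^2 + 45.8^2 = 2100.2
d = sqrt(2100.2) = 45.8279

45.8279


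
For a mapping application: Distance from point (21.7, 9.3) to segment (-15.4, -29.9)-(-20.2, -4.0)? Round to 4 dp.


Project P onto AB: t = 1 (clamped to [0,1])
Closest point on segment: (-20.2, -4)
Distance: 43.9602

43.9602


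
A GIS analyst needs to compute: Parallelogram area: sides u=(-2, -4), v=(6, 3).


|u x v| = |(-2)*3 - (-4)*6|
= |(-6) - (-24)| = 18

18


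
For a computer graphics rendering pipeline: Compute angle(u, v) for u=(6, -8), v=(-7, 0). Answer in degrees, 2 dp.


u.v = -42, |u| = sqrt(100) = 10, |v| = sqrt(49) = 7
cos(theta) = u.v/(|u||v|) = -42/sqrt(4900) = -0.6
theta = acos(-0.6) = 126.87 degrees

126.87 degrees


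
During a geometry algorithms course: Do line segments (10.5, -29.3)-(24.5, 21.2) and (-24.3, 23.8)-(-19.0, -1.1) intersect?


Cross products: d1=585.09, d2=1201.34, d3=2500.8, d4=1884.55
d1*d2 < 0 and d3*d4 < 0? no

No, they don't intersect


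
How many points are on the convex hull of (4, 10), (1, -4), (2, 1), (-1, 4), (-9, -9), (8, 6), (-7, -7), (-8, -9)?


Convex hull vertices (CCW): (-9, -9), (-8, -9), (1, -4), (8, 6), (4, 10), (-1, 4)
Count = 6

6


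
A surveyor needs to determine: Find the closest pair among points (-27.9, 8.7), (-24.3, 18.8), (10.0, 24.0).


d(P0,P1) = 10.7224, d(P0,P2) = 40.8718, d(P1,P2) = 34.6919
Closest: P0 and P1

Closest pair: (-27.9, 8.7) and (-24.3, 18.8), distance = 10.7224


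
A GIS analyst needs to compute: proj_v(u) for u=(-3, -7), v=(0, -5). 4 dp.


u.v = 35, |v| = sqrt(25) = 5
Scalar projection = u.v / |v| = 35 / sqrt(25) = 7

7


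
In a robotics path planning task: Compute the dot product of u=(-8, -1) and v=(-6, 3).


u . v = u_x*v_x + u_y*v_y = (-8)*(-6) + (-1)*3
= 48 + (-3) = 45

45


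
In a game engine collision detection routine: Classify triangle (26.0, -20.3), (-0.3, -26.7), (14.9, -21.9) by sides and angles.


Side lengths squared: AB^2=732.65, BC^2=254.08, CA^2=125.77
Sorted: [125.77, 254.08, 732.65]
By sides: Scalene, By angles: Obtuse

Scalene, Obtuse


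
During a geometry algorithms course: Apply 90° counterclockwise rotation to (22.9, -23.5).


90° CCW: (x,y) -> (-y, x)
(22.9,-23.5) -> (23.5, 22.9)

(23.5, 22.9)


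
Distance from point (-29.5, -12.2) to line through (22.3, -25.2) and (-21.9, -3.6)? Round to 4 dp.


|cross product| = 544.28
|line direction| = sqrt(2420.2) = 49.1955
Distance = 544.28/sqrt(2420.2) = 11.0636

11.0636


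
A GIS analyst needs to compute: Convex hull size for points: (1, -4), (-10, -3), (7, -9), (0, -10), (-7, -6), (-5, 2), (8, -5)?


Convex hull vertices (CCW): (-10, -3), (-7, -6), (0, -10), (7, -9), (8, -5), (-5, 2)
Count = 6

6


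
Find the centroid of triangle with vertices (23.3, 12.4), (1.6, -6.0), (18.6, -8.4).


Centroid = ((x_A+x_B+x_C)/3, (y_A+y_B+y_C)/3)
= ((23.3+1.6+18.6)/3, (12.4+(-6)+(-8.4))/3)
= (14.5, -0.6667)

(14.5, -0.6667)


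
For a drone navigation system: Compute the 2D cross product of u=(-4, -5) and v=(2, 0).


u x v = u_x*v_y - u_y*v_x = (-4)*0 - (-5)*2
= 0 - (-10) = 10

10


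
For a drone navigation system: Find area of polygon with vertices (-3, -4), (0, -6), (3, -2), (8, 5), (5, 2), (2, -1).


Shoelace sum: ((-3)*(-6) - 0*(-4)) + (0*(-2) - 3*(-6)) + (3*5 - 8*(-2)) + (8*2 - 5*5) + (5*(-1) - 2*2) + (2*(-4) - (-3)*(-1))
= 38
Area = |38|/2 = 19

19


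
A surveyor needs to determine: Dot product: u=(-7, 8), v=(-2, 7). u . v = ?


u . v = u_x*v_x + u_y*v_y = (-7)*(-2) + 8*7
= 14 + 56 = 70

70


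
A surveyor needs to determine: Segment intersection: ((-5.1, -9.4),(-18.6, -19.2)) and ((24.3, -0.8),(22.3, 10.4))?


Cross products: d1=346.48, d2=517.28, d3=172.02, d4=1.22
d1*d2 < 0 and d3*d4 < 0? no

No, they don't intersect


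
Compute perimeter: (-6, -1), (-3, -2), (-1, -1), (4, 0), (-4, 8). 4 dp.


Sides: (-6, -1)->(-3, -2): sqrt(10) = 3.162278, (-3, -2)->(-1, -1): sqrt(5) = 2.236068, (-1, -1)->(4, 0): sqrt(26) = 5.09902, (4, 0)->(-4, 8): sqrt(128) = 11.313708, (-4, 8)->(-6, -1): sqrt(85) = 9.219544
Sum = 31.030618
Perimeter = 31.0306

31.0306


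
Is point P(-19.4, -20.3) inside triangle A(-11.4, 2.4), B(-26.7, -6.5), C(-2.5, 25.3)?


Cross products: AB x AP = 276.11, BC x BP = -566.1, CA x CP = 18.83
All same sign? no

No, outside


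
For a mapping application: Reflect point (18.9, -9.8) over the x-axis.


Reflection over x-axis: (x,y) -> (x,-y)
(18.9, -9.8) -> (18.9, 9.8)

(18.9, 9.8)


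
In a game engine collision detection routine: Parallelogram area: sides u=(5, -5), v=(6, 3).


|u x v| = |5*3 - (-5)*6|
= |15 - (-30)| = 45

45


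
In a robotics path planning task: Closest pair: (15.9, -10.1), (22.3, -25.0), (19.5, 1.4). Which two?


d(P0,P1) = 16.2163, d(P0,P2) = 12.0503, d(P1,P2) = 26.5481
Closest: P0 and P2

Closest pair: (15.9, -10.1) and (19.5, 1.4), distance = 12.0503


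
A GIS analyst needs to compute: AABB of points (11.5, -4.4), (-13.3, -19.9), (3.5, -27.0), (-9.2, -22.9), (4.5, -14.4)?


x range: [-13.3, 11.5]
y range: [-27, -4.4]
Bounding box: (-13.3,-27) to (11.5,-4.4)

(-13.3,-27) to (11.5,-4.4)


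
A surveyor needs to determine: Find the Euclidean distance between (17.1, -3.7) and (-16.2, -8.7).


dx=-33.3, dy=-5
d^2 = (-33.3)^2 + (-5)^2 = 1133.89
d = sqrt(1133.89) = 33.6733

33.6733


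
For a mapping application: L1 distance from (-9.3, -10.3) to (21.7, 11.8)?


|(-9.3)-21.7| + |(-10.3)-11.8| = 31 + 22.1 = 53.1

53.1


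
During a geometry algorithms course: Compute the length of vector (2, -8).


|u| = sqrt(2^2 + (-8)^2) = sqrt(68) = 8.2462

8.2462


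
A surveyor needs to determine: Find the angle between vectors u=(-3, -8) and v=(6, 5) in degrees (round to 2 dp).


u.v = -58, |u| = sqrt(73) = 8.544, |v| = sqrt(61) = 7.8102
cos(theta) = u.v/(|u||v|) = -58/sqrt(4453) = -0.869164
theta = acos(-0.869164) = 150.36 degrees

150.36 degrees


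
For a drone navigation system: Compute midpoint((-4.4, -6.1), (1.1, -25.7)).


M = (((-4.4)+1.1)/2, ((-6.1)+(-25.7))/2)
= (-1.65, -15.9)

(-1.65, -15.9)


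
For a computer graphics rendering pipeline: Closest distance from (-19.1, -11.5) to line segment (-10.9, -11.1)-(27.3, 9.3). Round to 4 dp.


Project P onto AB: t = 0 (clamped to [0,1])
Closest point on segment: (-10.9, -11.1)
Distance: 8.2098

8.2098


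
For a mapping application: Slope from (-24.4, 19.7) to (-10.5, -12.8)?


slope = (y2-y1)/(x2-x1) = ((-12.8)-19.7)/((-10.5)-(-24.4)) = (-32.5)/13.9 = -2.3381

-2.3381


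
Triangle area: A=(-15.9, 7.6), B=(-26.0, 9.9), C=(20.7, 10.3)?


Area = |x_A(y_B-y_C) + x_B(y_C-y_A) + x_C(y_A-y_B)|/2
= |6.36 + (-70.2) + (-47.61)|/2
= 111.45/2 = 55.725

55.725


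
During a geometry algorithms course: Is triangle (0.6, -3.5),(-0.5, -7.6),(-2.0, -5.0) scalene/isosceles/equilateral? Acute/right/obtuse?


Side lengths squared: AB^2=18.02, BC^2=9.01, CA^2=9.01
Sorted: [9.01, 9.01, 18.02]
By sides: Isosceles, By angles: Right

Isosceles, Right


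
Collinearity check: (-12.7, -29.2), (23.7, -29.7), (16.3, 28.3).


Cross product: (23.7-(-12.7))*(28.3-(-29.2)) - ((-29.7)-(-29.2))*(16.3-(-12.7))
= 2107.5

No, not collinear


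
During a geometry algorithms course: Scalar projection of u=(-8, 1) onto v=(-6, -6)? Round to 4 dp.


u.v = 42, |v| = sqrt(72) = 8.4853
Scalar projection = u.v / |v| = 42 / sqrt(72) = 4.9497

4.9497


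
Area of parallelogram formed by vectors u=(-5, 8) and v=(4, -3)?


|u x v| = |(-5)*(-3) - 8*4|
= |15 - 32| = 17

17


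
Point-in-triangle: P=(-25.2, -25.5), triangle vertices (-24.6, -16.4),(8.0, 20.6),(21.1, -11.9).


Cross products: AB x AP = -274.46, BC x BP = -1682.91, CA x CP = 413.17
All same sign? no

No, outside


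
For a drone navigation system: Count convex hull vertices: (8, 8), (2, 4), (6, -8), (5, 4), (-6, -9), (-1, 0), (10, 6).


Convex hull vertices (CCW): (-6, -9), (6, -8), (10, 6), (8, 8), (2, 4), (-1, 0)
Count = 6

6


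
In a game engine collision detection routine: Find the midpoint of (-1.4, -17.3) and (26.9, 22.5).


M = (((-1.4)+26.9)/2, ((-17.3)+22.5)/2)
= (12.75, 2.6)

(12.75, 2.6)


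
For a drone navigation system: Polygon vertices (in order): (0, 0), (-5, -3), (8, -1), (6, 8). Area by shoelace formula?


Shoelace sum: (0*(-3) - (-5)*0) + ((-5)*(-1) - 8*(-3)) + (8*8 - 6*(-1)) + (6*0 - 0*8)
= 99
Area = |99|/2 = 49.5

49.5


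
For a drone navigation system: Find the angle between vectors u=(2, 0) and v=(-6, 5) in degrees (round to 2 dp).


u.v = -12, |u| = sqrt(4) = 2, |v| = sqrt(61) = 7.8102
cos(theta) = u.v/(|u||v|) = -12/sqrt(244) = -0.768221
theta = acos(-0.768221) = 140.19 degrees

140.19 degrees


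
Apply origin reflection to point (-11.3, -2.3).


Reflection over origin: (x,y) -> (-x,-y)
(-11.3, -2.3) -> (11.3, 2.3)

(11.3, 2.3)


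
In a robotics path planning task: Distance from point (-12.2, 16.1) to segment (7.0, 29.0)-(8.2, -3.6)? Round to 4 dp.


Project P onto AB: t = 0.3735 (clamped to [0,1])
Closest point on segment: (7.4482, 16.8232)
Distance: 19.6615

19.6615


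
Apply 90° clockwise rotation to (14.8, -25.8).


90° CW: (x,y) -> (y, -x)
(14.8,-25.8) -> (-25.8, -14.8)

(-25.8, -14.8)


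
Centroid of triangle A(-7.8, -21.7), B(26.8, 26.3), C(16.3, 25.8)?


Centroid = ((x_A+x_B+x_C)/3, (y_A+y_B+y_C)/3)
= (((-7.8)+26.8+16.3)/3, ((-21.7)+26.3+25.8)/3)
= (11.7667, 10.1333)

(11.7667, 10.1333)


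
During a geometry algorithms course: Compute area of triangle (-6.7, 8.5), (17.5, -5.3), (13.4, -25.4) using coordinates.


Area = |x_A(y_B-y_C) + x_B(y_C-y_A) + x_C(y_A-y_B)|/2
= |(-134.67) + (-593.25) + 184.92|/2
= 543/2 = 271.5

271.5


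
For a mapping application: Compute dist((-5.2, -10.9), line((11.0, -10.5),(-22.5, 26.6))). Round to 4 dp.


|cross product| = 614.42
|line direction| = sqrt(2498.66) = 49.9866
Distance = 614.42/sqrt(2498.66) = 12.2917

12.2917


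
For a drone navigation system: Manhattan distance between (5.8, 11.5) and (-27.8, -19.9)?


|5.8-(-27.8)| + |11.5-(-19.9)| = 33.6 + 31.4 = 65

65


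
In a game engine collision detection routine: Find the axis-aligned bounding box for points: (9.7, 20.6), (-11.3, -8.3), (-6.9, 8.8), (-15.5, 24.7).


x range: [-15.5, 9.7]
y range: [-8.3, 24.7]
Bounding box: (-15.5,-8.3) to (9.7,24.7)

(-15.5,-8.3) to (9.7,24.7)


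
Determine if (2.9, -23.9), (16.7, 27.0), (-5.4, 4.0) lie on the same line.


Cross product: (16.7-2.9)*(4-(-23.9)) - (27-(-23.9))*((-5.4)-2.9)
= 807.49

No, not collinear


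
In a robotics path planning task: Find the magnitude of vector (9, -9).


|u| = sqrt(9^2 + (-9)^2) = sqrt(162) = 12.7279

12.7279


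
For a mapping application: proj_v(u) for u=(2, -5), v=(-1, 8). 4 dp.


u.v = -42, |v| = sqrt(65) = 8.0623
Scalar projection = u.v / |v| = -42 / sqrt(65) = -5.2095

-5.2095


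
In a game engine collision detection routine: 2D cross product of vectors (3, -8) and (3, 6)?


u x v = u_x*v_y - u_y*v_x = 3*6 - (-8)*3
= 18 - (-24) = 42

42


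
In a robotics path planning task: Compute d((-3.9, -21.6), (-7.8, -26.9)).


dx=-3.9, dy=-5.3
d^2 = (-3.9)^2 + (-5.3)^2 = 43.3
d = sqrt(43.3) = 6.5803

6.5803


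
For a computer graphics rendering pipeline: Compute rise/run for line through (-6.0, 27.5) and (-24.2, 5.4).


slope = (y2-y1)/(x2-x1) = (5.4-27.5)/((-24.2)-(-6)) = (-22.1)/(-18.2) = 1.2143

1.2143


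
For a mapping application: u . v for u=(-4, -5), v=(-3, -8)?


u . v = u_x*v_x + u_y*v_y = (-4)*(-3) + (-5)*(-8)
= 12 + 40 = 52

52


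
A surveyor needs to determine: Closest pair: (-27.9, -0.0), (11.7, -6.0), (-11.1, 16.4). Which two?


d(P0,P1) = 40.052, d(P0,P2) = 23.4776, d(P1,P2) = 31.9625
Closest: P0 and P2

Closest pair: (-27.9, -0.0) and (-11.1, 16.4), distance = 23.4776


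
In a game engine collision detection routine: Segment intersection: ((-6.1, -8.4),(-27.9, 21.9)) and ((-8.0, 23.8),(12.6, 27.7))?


Cross products: d1=-670.73, d2=38.47, d3=-644.39, d4=-1353.59
d1*d2 < 0 and d3*d4 < 0? no

No, they don't intersect


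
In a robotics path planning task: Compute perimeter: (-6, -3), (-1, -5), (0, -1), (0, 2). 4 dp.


Sides: (-6, -3)->(-1, -5): sqrt(29) = 5.385165, (-1, -5)->(0, -1): sqrt(17) = 4.123106, (0, -1)->(0, 2): sqrt(9) = 3, (0, 2)->(-6, -3): sqrt(61) = 7.81025
Sum = 20.318521
Perimeter = 20.3185

20.3185


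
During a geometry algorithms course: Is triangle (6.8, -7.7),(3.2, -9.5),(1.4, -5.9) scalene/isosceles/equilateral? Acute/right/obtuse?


Side lengths squared: AB^2=16.2, BC^2=16.2, CA^2=32.4
Sorted: [16.2, 16.2, 32.4]
By sides: Isosceles, By angles: Right

Isosceles, Right


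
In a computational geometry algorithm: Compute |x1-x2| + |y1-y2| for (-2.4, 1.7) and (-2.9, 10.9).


|(-2.4)-(-2.9)| + |1.7-10.9| = 0.5 + 9.2 = 9.7

9.7


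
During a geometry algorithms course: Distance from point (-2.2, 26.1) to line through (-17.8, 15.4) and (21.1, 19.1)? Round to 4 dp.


|cross product| = 358.51
|line direction| = sqrt(1526.9) = 39.0756
Distance = 358.51/sqrt(1526.9) = 9.1748

9.1748


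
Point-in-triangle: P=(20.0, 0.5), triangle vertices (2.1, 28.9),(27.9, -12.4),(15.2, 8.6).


Cross products: AB x AP = 6.55, BC x BP = 2.07, CA x CP = 8.67
All same sign? yes

Yes, inside


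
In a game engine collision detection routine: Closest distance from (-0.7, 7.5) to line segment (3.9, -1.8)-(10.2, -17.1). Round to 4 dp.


Project P onto AB: t = 0 (clamped to [0,1])
Closest point on segment: (3.9, -1.8)
Distance: 10.3755

10.3755


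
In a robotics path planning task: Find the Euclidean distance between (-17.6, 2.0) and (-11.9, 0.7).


dx=5.7, dy=-1.3
d^2 = 5.7^2 + (-1.3)^2 = 34.18
d = sqrt(34.18) = 5.8464

5.8464


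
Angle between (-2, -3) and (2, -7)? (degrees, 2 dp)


u.v = 17, |u| = sqrt(13) = 3.6056, |v| = sqrt(53) = 7.2801
cos(theta) = u.v/(|u||v|) = 17/sqrt(689) = 0.647648
theta = acos(0.647648) = 49.64 degrees

49.64 degrees


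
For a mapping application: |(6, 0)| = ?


|u| = sqrt(6^2 + 0^2) = sqrt(36) = 6

6


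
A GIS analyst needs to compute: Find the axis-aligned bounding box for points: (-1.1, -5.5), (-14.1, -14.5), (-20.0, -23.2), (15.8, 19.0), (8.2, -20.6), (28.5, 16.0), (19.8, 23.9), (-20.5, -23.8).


x range: [-20.5, 28.5]
y range: [-23.8, 23.9]
Bounding box: (-20.5,-23.8) to (28.5,23.9)

(-20.5,-23.8) to (28.5,23.9)


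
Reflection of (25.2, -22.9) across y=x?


Reflection over y=x: (x,y) -> (y,x)
(25.2, -22.9) -> (-22.9, 25.2)

(-22.9, 25.2)


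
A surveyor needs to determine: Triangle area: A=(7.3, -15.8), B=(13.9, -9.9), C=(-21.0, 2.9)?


Area = |x_A(y_B-y_C) + x_B(y_C-y_A) + x_C(y_A-y_B)|/2
= |(-93.44) + 259.93 + 123.9|/2
= 290.39/2 = 145.195

145.195


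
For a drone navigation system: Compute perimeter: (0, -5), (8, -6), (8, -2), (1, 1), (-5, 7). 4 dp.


Sides: (0, -5)->(8, -6): sqrt(65) = 8.062258, (8, -6)->(8, -2): sqrt(16) = 4, (8, -2)->(1, 1): sqrt(58) = 7.615773, (1, 1)->(-5, 7): sqrt(72) = 8.485281, (-5, 7)->(0, -5): sqrt(169) = 13
Sum = 41.163312
Perimeter = 41.1633

41.1633


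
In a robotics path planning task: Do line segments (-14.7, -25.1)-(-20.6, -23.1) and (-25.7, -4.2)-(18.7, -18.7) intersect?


Cross products: d1=-768.46, d2=-765.21, d3=-101.31, d4=-104.56
d1*d2 < 0 and d3*d4 < 0? no

No, they don't intersect


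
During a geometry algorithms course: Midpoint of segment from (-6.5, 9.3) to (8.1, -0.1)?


M = (((-6.5)+8.1)/2, (9.3+(-0.1))/2)
= (0.8, 4.6)

(0.8, 4.6)


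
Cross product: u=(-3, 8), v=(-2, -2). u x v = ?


u x v = u_x*v_y - u_y*v_x = (-3)*(-2) - 8*(-2)
= 6 - (-16) = 22

22


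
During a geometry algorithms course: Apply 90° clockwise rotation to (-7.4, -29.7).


90° CW: (x,y) -> (y, -x)
(-7.4,-29.7) -> (-29.7, 7.4)

(-29.7, 7.4)


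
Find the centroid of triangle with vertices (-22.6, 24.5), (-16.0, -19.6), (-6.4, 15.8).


Centroid = ((x_A+x_B+x_C)/3, (y_A+y_B+y_C)/3)
= (((-22.6)+(-16)+(-6.4))/3, (24.5+(-19.6)+15.8)/3)
= (-15, 6.9)

(-15, 6.9)


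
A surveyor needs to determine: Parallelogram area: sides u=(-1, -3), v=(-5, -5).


|u x v| = |(-1)*(-5) - (-3)*(-5)|
= |5 - 15| = 10

10


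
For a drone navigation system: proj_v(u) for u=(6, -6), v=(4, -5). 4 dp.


u.v = 54, |v| = sqrt(41) = 6.4031
Scalar projection = u.v / |v| = 54 / sqrt(41) = 8.4334

8.4334


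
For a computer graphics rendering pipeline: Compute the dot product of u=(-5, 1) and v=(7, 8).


u . v = u_x*v_x + u_y*v_y = (-5)*7 + 1*8
= (-35) + 8 = -27

-27


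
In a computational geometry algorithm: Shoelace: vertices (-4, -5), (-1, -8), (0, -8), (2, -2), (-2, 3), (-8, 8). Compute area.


Shoelace sum: ((-4)*(-8) - (-1)*(-5)) + ((-1)*(-8) - 0*(-8)) + (0*(-2) - 2*(-8)) + (2*3 - (-2)*(-2)) + ((-2)*8 - (-8)*3) + ((-8)*(-5) - (-4)*8)
= 133
Area = |133|/2 = 66.5

66.5


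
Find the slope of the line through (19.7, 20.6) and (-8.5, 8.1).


slope = (y2-y1)/(x2-x1) = (8.1-20.6)/((-8.5)-19.7) = (-12.5)/(-28.2) = 0.4433

0.4433


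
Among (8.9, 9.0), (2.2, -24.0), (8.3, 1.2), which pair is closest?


d(P0,P1) = 33.6733, d(P0,P2) = 7.823, d(P1,P2) = 25.9278
Closest: P0 and P2

Closest pair: (8.9, 9.0) and (8.3, 1.2), distance = 7.823


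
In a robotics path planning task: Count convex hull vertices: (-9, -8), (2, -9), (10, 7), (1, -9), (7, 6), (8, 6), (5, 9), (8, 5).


Convex hull vertices (CCW): (-9, -8), (1, -9), (2, -9), (10, 7), (5, 9)
Count = 5

5


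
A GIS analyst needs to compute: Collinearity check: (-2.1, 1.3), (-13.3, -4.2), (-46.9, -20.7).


Cross product: ((-13.3)-(-2.1))*((-20.7)-1.3) - ((-4.2)-1.3)*((-46.9)-(-2.1))
= 0

Yes, collinear


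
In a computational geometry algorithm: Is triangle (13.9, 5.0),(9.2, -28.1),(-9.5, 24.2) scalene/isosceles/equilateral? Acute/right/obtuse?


Side lengths squared: AB^2=1117.7, BC^2=3084.98, CA^2=916.2
Sorted: [916.2, 1117.7, 3084.98]
By sides: Scalene, By angles: Obtuse

Scalene, Obtuse


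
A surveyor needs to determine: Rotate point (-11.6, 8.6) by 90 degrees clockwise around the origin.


90° CW: (x,y) -> (y, -x)
(-11.6,8.6) -> (8.6, 11.6)

(8.6, 11.6)


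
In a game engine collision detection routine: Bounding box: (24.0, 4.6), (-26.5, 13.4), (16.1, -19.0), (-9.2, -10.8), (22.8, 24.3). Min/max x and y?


x range: [-26.5, 24]
y range: [-19, 24.3]
Bounding box: (-26.5,-19) to (24,24.3)

(-26.5,-19) to (24,24.3)


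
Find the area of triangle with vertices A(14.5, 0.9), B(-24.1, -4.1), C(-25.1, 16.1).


Area = |x_A(y_B-y_C) + x_B(y_C-y_A) + x_C(y_A-y_B)|/2
= |(-292.9) + (-366.32) + (-125.5)|/2
= 784.72/2 = 392.36

392.36


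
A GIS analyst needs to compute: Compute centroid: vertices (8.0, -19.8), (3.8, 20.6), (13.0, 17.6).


Centroid = ((x_A+x_B+x_C)/3, (y_A+y_B+y_C)/3)
= ((8+3.8+13)/3, ((-19.8)+20.6+17.6)/3)
= (8.2667, 6.1333)

(8.2667, 6.1333)


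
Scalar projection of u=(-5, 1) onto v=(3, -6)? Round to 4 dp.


u.v = -21, |v| = sqrt(45) = 6.7082
Scalar projection = u.v / |v| = -21 / sqrt(45) = -3.1305

-3.1305


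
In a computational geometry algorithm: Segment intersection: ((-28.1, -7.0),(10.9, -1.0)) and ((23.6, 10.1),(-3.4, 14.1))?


Cross products: d1=668.5, d2=350.5, d3=356.7, d4=674.7
d1*d2 < 0 and d3*d4 < 0? no

No, they don't intersect


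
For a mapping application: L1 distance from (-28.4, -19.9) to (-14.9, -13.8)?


|(-28.4)-(-14.9)| + |(-19.9)-(-13.8)| = 13.5 + 6.1 = 19.6

19.6


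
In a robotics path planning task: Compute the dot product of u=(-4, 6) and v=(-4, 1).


u . v = u_x*v_x + u_y*v_y = (-4)*(-4) + 6*1
= 16 + 6 = 22

22


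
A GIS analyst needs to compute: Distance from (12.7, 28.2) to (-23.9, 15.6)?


dx=-36.6, dy=-12.6
d^2 = (-36.6)^2 + (-12.6)^2 = 1498.32
d = sqrt(1498.32) = 38.7081

38.7081


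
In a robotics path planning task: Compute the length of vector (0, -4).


|u| = sqrt(0^2 + (-4)^2) = sqrt(16) = 4

4


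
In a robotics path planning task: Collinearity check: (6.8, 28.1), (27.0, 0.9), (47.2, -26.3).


Cross product: (27-6.8)*((-26.3)-28.1) - (0.9-28.1)*(47.2-6.8)
= 0

Yes, collinear


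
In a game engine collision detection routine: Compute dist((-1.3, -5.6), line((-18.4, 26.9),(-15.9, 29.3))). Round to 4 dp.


|cross product| = 122.29
|line direction| = sqrt(12.01) = 3.4655
Distance = 122.29/sqrt(12.01) = 35.2874

35.2874


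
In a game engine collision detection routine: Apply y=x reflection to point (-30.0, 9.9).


Reflection over y=x: (x,y) -> (y,x)
(-30, 9.9) -> (9.9, -30)

(9.9, -30)


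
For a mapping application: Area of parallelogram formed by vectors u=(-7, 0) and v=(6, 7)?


|u x v| = |(-7)*7 - 0*6|
= |(-49) - 0| = 49

49


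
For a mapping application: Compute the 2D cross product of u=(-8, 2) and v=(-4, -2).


u x v = u_x*v_y - u_y*v_x = (-8)*(-2) - 2*(-4)
= 16 - (-8) = 24

24


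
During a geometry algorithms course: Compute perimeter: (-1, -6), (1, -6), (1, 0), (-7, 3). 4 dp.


Sides: (-1, -6)->(1, -6): sqrt(4) = 2, (1, -6)->(1, 0): sqrt(36) = 6, (1, 0)->(-7, 3): sqrt(73) = 8.544004, (-7, 3)->(-1, -6): sqrt(117) = 10.816654
Sum = 27.360658
Perimeter = 27.3607

27.3607


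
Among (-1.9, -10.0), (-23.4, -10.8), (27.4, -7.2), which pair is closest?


d(P0,P1) = 21.5149, d(P0,P2) = 29.4335, d(P1,P2) = 50.9274
Closest: P0 and P1

Closest pair: (-1.9, -10.0) and (-23.4, -10.8), distance = 21.5149


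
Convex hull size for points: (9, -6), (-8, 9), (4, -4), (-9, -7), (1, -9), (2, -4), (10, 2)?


Convex hull vertices (CCW): (-9, -7), (1, -9), (9, -6), (10, 2), (-8, 9)
Count = 5

5


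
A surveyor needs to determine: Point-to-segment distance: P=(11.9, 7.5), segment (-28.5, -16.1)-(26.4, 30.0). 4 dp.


Project P onto AB: t = 0.6433 (clamped to [0,1])
Closest point on segment: (6.8157, 13.5549)
Distance: 7.9064

7.9064


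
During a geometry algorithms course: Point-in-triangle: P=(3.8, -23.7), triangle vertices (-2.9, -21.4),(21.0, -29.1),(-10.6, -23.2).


Cross products: AB x AP = -3.38, BC x BP = -69.16, CA x CP = -29.77
All same sign? yes

Yes, inside


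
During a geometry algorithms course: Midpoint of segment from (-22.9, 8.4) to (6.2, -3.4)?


M = (((-22.9)+6.2)/2, (8.4+(-3.4))/2)
= (-8.35, 2.5)

(-8.35, 2.5)


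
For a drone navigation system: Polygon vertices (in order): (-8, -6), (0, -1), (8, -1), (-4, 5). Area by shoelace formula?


Shoelace sum: ((-8)*(-1) - 0*(-6)) + (0*(-1) - 8*(-1)) + (8*5 - (-4)*(-1)) + ((-4)*(-6) - (-8)*5)
= 116
Area = |116|/2 = 58

58


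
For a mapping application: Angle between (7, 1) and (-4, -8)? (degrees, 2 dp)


u.v = -36, |u| = sqrt(50) = 7.0711, |v| = sqrt(80) = 8.9443
cos(theta) = u.v/(|u||v|) = -36/sqrt(4000) = -0.56921
theta = acos(-0.56921) = 124.7 degrees

124.7 degrees


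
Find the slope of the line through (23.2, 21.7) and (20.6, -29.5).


slope = (y2-y1)/(x2-x1) = ((-29.5)-21.7)/(20.6-23.2) = (-51.2)/(-2.6) = 19.6923

19.6923


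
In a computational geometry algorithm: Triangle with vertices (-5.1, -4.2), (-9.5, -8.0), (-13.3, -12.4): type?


Side lengths squared: AB^2=33.8, BC^2=33.8, CA^2=134.48
Sorted: [33.8, 33.8, 134.48]
By sides: Isosceles, By angles: Obtuse

Isosceles, Obtuse


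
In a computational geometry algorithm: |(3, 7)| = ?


|u| = sqrt(3^2 + 7^2) = sqrt(58) = 7.6158

7.6158


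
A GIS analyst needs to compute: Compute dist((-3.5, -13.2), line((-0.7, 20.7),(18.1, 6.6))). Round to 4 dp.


|cross product| = 676.8
|line direction| = sqrt(552.25) = 23.5
Distance = 676.8/sqrt(552.25) = 28.8

28.8


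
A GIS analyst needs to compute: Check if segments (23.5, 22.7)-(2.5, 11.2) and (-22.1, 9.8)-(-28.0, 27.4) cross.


Cross products: d1=-878.67, d2=-441.22, d3=-253.5, d4=-690.95
d1*d2 < 0 and d3*d4 < 0? no

No, they don't intersect


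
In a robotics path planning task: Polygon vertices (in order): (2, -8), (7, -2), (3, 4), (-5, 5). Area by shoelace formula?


Shoelace sum: (2*(-2) - 7*(-8)) + (7*4 - 3*(-2)) + (3*5 - (-5)*4) + ((-5)*(-8) - 2*5)
= 151
Area = |151|/2 = 75.5

75.5


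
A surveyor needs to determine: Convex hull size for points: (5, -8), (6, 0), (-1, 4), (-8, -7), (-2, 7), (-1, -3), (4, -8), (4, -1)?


Convex hull vertices (CCW): (-8, -7), (4, -8), (5, -8), (6, 0), (-2, 7)
Count = 5

5


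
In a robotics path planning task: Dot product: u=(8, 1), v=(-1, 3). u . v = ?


u . v = u_x*v_x + u_y*v_y = 8*(-1) + 1*3
= (-8) + 3 = -5

-5


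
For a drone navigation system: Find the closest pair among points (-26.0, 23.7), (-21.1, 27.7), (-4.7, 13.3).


d(P0,P1) = 6.3253, d(P0,P2) = 23.7034, d(P1,P2) = 21.8248
Closest: P0 and P1

Closest pair: (-26.0, 23.7) and (-21.1, 27.7), distance = 6.3253


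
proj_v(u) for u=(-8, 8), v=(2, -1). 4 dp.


u.v = -24, |v| = sqrt(5) = 2.2361
Scalar projection = u.v / |v| = -24 / sqrt(5) = -10.7331

-10.7331


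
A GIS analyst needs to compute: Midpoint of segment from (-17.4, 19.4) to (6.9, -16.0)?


M = (((-17.4)+6.9)/2, (19.4+(-16))/2)
= (-5.25, 1.7)

(-5.25, 1.7)


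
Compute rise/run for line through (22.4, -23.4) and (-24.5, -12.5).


slope = (y2-y1)/(x2-x1) = ((-12.5)-(-23.4))/((-24.5)-22.4) = 10.9/(-46.9) = -0.2324

-0.2324


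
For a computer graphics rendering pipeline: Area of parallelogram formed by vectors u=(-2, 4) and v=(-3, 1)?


|u x v| = |(-2)*1 - 4*(-3)|
= |(-2) - (-12)| = 10

10


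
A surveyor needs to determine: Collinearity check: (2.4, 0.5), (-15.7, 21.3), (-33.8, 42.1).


Cross product: ((-15.7)-2.4)*(42.1-0.5) - (21.3-0.5)*((-33.8)-2.4)
= 0

Yes, collinear


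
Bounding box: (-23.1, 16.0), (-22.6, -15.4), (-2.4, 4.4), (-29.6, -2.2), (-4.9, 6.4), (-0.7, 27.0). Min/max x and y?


x range: [-29.6, -0.7]
y range: [-15.4, 27]
Bounding box: (-29.6,-15.4) to (-0.7,27)

(-29.6,-15.4) to (-0.7,27)


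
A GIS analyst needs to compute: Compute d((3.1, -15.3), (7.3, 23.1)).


dx=4.2, dy=38.4
d^2 = 4.2^2 + 38.4^2 = 1492.2
d = sqrt(1492.2) = 38.629

38.629


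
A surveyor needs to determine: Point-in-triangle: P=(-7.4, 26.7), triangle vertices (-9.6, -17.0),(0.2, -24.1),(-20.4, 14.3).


Cross products: AB x AP = 443.88, BC x BP = -754.64, CA x CP = 540.82
All same sign? no

No, outside


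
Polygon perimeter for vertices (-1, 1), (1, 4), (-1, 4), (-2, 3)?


Sides: (-1, 1)->(1, 4): sqrt(13) = 3.605551, (1, 4)->(-1, 4): sqrt(4) = 2, (-1, 4)->(-2, 3): sqrt(2) = 1.414214, (-2, 3)->(-1, 1): sqrt(5) = 2.236068
Sum = 9.255833
Perimeter = 9.2558

9.2558


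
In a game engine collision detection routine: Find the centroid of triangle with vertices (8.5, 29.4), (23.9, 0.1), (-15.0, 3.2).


Centroid = ((x_A+x_B+x_C)/3, (y_A+y_B+y_C)/3)
= ((8.5+23.9+(-15))/3, (29.4+0.1+3.2)/3)
= (5.8, 10.9)

(5.8, 10.9)


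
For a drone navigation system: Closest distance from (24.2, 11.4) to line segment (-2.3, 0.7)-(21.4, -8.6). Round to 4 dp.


Project P onto AB: t = 0.8154 (clamped to [0,1])
Closest point on segment: (17.0255, -6.8834)
Distance: 19.6407

19.6407


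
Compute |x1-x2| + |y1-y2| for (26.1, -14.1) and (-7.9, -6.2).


|26.1-(-7.9)| + |(-14.1)-(-6.2)| = 34 + 7.9 = 41.9

41.9


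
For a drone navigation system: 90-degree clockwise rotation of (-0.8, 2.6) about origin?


90° CW: (x,y) -> (y, -x)
(-0.8,2.6) -> (2.6, 0.8)

(2.6, 0.8)


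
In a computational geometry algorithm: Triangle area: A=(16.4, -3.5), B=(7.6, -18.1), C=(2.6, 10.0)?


Area = |x_A(y_B-y_C) + x_B(y_C-y_A) + x_C(y_A-y_B)|/2
= |(-460.84) + 102.6 + 37.96|/2
= 320.28/2 = 160.14

160.14


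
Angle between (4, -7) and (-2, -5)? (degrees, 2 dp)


u.v = 27, |u| = sqrt(65) = 8.0623, |v| = sqrt(29) = 5.3852
cos(theta) = u.v/(|u||v|) = 27/sqrt(1885) = 0.621882
theta = acos(0.621882) = 51.55 degrees

51.55 degrees


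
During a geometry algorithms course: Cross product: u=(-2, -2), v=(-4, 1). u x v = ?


u x v = u_x*v_y - u_y*v_x = (-2)*1 - (-2)*(-4)
= (-2) - 8 = -10

-10


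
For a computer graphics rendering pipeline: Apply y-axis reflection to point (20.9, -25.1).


Reflection over y-axis: (x,y) -> (-x,y)
(20.9, -25.1) -> (-20.9, -25.1)

(-20.9, -25.1)


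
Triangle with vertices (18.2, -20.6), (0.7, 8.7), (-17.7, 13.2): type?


Side lengths squared: AB^2=1164.74, BC^2=358.81, CA^2=2431.25
Sorted: [358.81, 1164.74, 2431.25]
By sides: Scalene, By angles: Obtuse

Scalene, Obtuse


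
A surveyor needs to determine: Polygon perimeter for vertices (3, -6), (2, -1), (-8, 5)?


Sides: (3, -6)->(2, -1): sqrt(26) = 5.09902, (2, -1)->(-8, 5): sqrt(136) = 11.661904, (-8, 5)->(3, -6): sqrt(242) = 15.556349
Sum = 32.317273
Perimeter = 32.3173

32.3173


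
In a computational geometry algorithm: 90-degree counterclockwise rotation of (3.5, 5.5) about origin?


90° CCW: (x,y) -> (-y, x)
(3.5,5.5) -> (-5.5, 3.5)

(-5.5, 3.5)


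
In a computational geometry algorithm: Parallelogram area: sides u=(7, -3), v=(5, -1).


|u x v| = |7*(-1) - (-3)*5|
= |(-7) - (-15)| = 8

8


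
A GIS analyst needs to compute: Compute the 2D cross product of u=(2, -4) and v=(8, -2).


u x v = u_x*v_y - u_y*v_x = 2*(-2) - (-4)*8
= (-4) - (-32) = 28

28


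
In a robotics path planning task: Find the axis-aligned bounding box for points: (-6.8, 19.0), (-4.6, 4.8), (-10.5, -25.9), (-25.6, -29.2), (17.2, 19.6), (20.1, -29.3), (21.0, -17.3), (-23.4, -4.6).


x range: [-25.6, 21]
y range: [-29.3, 19.6]
Bounding box: (-25.6,-29.3) to (21,19.6)

(-25.6,-29.3) to (21,19.6)


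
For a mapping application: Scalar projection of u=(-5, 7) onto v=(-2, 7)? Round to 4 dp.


u.v = 59, |v| = sqrt(53) = 7.2801
Scalar projection = u.v / |v| = 59 / sqrt(53) = 8.1043

8.1043


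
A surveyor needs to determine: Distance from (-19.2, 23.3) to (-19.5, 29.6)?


dx=-0.3, dy=6.3
d^2 = (-0.3)^2 + 6.3^2 = 39.78
d = sqrt(39.78) = 6.3071

6.3071


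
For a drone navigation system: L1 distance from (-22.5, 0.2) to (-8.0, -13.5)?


|(-22.5)-(-8)| + |0.2-(-13.5)| = 14.5 + 13.7 = 28.2

28.2


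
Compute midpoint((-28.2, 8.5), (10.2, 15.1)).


M = (((-28.2)+10.2)/2, (8.5+15.1)/2)
= (-9, 11.8)

(-9, 11.8)


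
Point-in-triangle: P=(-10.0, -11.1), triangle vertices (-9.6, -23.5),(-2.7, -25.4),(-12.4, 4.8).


Cross products: AB x AP = 84.8, BC x BP = 81.75, CA x CP = 23.4
All same sign? yes

Yes, inside


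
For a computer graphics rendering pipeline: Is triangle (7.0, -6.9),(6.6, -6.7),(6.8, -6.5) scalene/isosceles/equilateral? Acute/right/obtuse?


Side lengths squared: AB^2=0.2, BC^2=0.08, CA^2=0.2
Sorted: [0.08, 0.2, 0.2]
By sides: Isosceles, By angles: Acute

Isosceles, Acute


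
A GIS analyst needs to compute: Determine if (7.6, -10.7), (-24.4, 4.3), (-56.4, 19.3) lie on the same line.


Cross product: ((-24.4)-7.6)*(19.3-(-10.7)) - (4.3-(-10.7))*((-56.4)-7.6)
= 0

Yes, collinear


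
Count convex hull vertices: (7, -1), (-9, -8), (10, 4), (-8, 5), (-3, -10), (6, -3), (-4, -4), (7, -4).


Convex hull vertices (CCW): (-9, -8), (-3, -10), (7, -4), (10, 4), (-8, 5)
Count = 5

5


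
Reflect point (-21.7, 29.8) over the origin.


Reflection over origin: (x,y) -> (-x,-y)
(-21.7, 29.8) -> (21.7, -29.8)

(21.7, -29.8)


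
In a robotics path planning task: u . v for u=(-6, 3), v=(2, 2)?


u . v = u_x*v_x + u_y*v_y = (-6)*2 + 3*2
= (-12) + 6 = -6

-6
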